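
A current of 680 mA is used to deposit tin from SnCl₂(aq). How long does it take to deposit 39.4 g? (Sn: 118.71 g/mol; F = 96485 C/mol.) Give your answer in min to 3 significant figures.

1570 min

n(Sn) = 39.4 / 118.71 = 0.3319 mol
Sn²⁺ + 2e⁻ → Sn, so n(e⁻) = 2 × 0.3319 = 0.6638 mol
Q = 0.6638 × 96485 = 64050 C
t = Q / I = 64050 / 0.680 = 94190 s = 1570 min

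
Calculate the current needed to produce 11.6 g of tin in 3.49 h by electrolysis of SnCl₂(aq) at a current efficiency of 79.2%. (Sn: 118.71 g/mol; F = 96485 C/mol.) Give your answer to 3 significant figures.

n(Sn) = 11.6 / 118.71 = 0.09772 mol
Sn²⁺ + 2e⁻ → Sn, so n(e⁻) = 2 × 0.09772 = 0.1954 mol
Q = 0.1954 × 96485 / 0.792 = 23800 C
I = Q / t = 23800 / 12564 s = 1.89 A

1.89 A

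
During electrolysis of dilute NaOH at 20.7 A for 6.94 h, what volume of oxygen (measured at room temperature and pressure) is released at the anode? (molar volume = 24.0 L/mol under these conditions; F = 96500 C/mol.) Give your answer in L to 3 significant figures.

Charge passed = 20.7 × 24984 = 5.172×10^5 C
n(e⁻) = 5.172×10^5 / 96500 = 5.360 mol
2H₂O → O₂ + 4H⁺ + 4e⁻, so n(O₂) = 5.360 / 4 = 1.340 mol
V = 1.340 × 24.0 = 32.16 L

32.2 L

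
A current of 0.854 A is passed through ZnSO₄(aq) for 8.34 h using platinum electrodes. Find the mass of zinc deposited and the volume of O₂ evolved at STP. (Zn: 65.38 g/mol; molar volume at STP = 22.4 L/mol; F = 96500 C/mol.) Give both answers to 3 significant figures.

Q = 0.854 × 30024 = 25640 C; n(e⁻) = 25640 / 96500 = 0.2657 mol
Cathode: Zn²⁺ + 2e⁻ → Zn → n(Zn) = 0.2657/2 = 0.1329 mol → 8.69 g
Anode: 2H₂O → O₂ + 4H⁺ + 4e⁻ → n(O₂) = 0.2657/4 = 0.06643 mol → 1.49 L

8.69 g Zn; 1.49 L O₂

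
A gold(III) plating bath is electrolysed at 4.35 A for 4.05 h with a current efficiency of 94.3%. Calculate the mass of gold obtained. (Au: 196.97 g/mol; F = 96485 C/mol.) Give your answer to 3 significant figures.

40.7 g

Q = 4.35 × 14580 = 63420 C
n(e⁻) = 63420 / 96485 = 0.6573 mol
Au³⁺ + 3e⁻ → Au, so theoretical m(Au) = 0.2191 × 196.97 = 43.16 g
Actual mass = 94.3% × 43.16 = 40.7 g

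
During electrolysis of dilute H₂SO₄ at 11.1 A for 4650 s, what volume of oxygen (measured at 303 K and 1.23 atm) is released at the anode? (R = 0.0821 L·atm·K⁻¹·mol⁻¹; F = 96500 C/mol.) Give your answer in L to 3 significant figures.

2.70 L

Q = 11.1 A × 4650 s = 51620 C
n(e⁻) = Q/F = 51620/96500 = 0.5349 mol
2H₂O → O₂ + 4H⁺ + 4e⁻, so n(O₂) = 0.5349 / 4 = 0.1337 mol
V = nRT/P = 0.1337 × 0.0821 × 303 / 1.23 = 2.704 L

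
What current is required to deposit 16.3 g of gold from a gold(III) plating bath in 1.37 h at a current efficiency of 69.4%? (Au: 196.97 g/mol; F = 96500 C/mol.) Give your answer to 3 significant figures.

7.00 A

n(Au) = 16.3 / 196.97 = 0.08275 mol
Au³⁺ + 3e⁻ → Au, so n(e⁻) = 3 × 0.08275 = 0.2483 mol
Q = 0.2483 × 96500 / 0.694 = 34530 C
I = Q / t = 34530 / 4932 s = 7.00 A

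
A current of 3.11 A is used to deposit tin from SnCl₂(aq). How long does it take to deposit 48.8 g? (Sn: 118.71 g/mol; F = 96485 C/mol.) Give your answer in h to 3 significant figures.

7.09 h

n(Sn) = 48.8 / 118.71 = 0.4111 mol
Sn²⁺ + 2e⁻ → Sn, so n(e⁻) = 2 × 0.4111 = 0.8222 mol
Q = 0.8222 × 96485 = 79330 C
t = Q / I = 79330 / 3.11 = 25510 s = 7.09 h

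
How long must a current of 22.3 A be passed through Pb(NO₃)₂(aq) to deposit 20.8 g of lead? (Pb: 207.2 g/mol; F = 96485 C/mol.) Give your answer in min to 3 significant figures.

14.5 min

n(Pb) = 20.8 / 207.2 = 0.1004 mol
Pb²⁺ + 2e⁻ → Pb, so n(e⁻) = 2 × 0.1004 = 0.2008 mol
Q = 0.2008 × 96485 = 19370 C
t = Q / I = 19370 / 22.3 = 868.6 s = 14.5 min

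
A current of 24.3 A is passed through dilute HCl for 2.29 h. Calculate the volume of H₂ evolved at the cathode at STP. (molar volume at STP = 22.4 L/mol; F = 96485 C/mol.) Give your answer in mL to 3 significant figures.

23300 mL

Q = It = 24.3 × 8244 = 2.003×10^5 C
n(e⁻) = Q/F = 2.003×10^5/96485 = 2.076 mol
2H⁺ + 2e⁻ → H₂, so n(H₂) = 2.076 / 2 = 1.038 mol
V = 1.038 × 22.4 = 23.25 L
= 23300 mL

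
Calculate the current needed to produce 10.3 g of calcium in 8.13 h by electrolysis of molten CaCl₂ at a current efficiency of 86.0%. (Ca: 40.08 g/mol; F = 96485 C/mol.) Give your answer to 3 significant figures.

1.97 A

n(Ca) = 10.3 / 40.08 = 0.2570 mol
Ca²⁺ + 2e⁻ → Ca, so n(e⁻) = 2 × 0.2570 = 0.5140 mol
Q = 0.5140 × 96485 / 0.860 = 57670 C
I = Q / t = 57670 / 29268 s = 1.97 A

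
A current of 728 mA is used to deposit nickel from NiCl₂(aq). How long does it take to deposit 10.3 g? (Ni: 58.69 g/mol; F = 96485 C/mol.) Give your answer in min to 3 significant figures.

775 min

n(Ni) = 10.3 / 58.69 = 0.1755 mol
Ni²⁺ + 2e⁻ → Ni, so n(e⁻) = 2 × 0.1755 = 0.3510 mol
Q = 0.3510 × 96485 = 33870 C
t = Q / I = 33870 / 0.728 = 46520 s = 775 min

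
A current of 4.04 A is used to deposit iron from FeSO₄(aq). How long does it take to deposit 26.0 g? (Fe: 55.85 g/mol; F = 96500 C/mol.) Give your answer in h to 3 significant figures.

n(Fe) = 26.0 / 55.85 = 0.4655 mol
Fe²⁺ + 2e⁻ → Fe, so n(e⁻) = 2 × 0.4655 = 0.9310 mol
Q = 0.9310 × 96500 = 89840 C
t = Q / I = 89840 / 4.04 = 22240 s = 6.18 h

6.18 h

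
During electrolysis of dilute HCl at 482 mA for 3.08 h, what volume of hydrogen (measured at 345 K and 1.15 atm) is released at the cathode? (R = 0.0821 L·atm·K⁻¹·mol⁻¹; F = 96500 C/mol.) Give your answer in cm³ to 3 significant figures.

682 cm³

Q = 0.482 A × 11088 s = 5344 C
Moles of electrons = 5344 / 96500 = 0.05538 mol
2H⁺ + 2e⁻ → H₂, so n(H₂) = 0.05538 / 2 = 0.02769 mol
V = nRT/P = 0.02769 × 0.0821 × 345 / 1.15 = 0.6820 L
= 682 cm³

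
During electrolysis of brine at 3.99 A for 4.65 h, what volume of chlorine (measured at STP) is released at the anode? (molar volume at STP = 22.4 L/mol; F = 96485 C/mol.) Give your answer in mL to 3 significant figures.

7750 mL

Q = It = 3.99 × 16740 = 66790 C
n(e⁻) = Q/F = 66790/96485 = 0.6922 mol
2Cl⁻ → Cl₂ + 2e⁻, so n(Cl₂) = 0.6922 / 2 = 0.3461 mol
V = 0.3461 × 22.4 = 7.753 L
= 7750 mL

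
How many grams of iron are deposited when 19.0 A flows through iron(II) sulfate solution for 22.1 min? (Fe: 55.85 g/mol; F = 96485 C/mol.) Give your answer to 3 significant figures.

7.29 g

Q = It = 19.0 × 1326 = 25190 C
Moles of electrons = 25190 / 96485 = 0.2611 mol
Fe²⁺ + 2e⁻ → Fe, so n(Fe) = 0.2611 / 2 = 0.1306 mol
m = 0.1306 × 55.85 = 7.29 g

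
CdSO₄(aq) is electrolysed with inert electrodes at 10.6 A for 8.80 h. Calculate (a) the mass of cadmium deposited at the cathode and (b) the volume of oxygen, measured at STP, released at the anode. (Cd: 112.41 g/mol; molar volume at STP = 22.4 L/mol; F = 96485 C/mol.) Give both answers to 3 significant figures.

Q = 10.6 × 31680 = 3.358×10^5 C; n(e⁻) = 3.358×10^5 / 96485 = 3.480 mol
Cathode: Cd²⁺ + 2e⁻ → Cd → n(Cd) = 3.480/2 = 1.740 mol → 196 g
Anode: 2H₂O → O₂ + 4H⁺ + 4e⁻ → n(O₂) = 3.480/4 = 0.8700 mol → 19.5 L

196 g Cd; 19.5 L O₂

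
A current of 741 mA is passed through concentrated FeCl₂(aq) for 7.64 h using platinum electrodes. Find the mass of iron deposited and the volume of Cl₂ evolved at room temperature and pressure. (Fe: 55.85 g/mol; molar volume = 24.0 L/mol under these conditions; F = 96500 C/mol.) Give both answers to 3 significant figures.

Q = 0.741 × 27504 = 20380 C; n(e⁻) = 20380 / 96500 = 0.2112 mol
Cathode: Fe²⁺ + 2e⁻ → Fe → n(Fe) = 0.2112/2 = 0.1056 mol → 5.90 g
Anode: 2Cl⁻ → Cl₂ + 2e⁻ → n(Cl₂) = 0.2112/2 = 0.1056 mol → 2.53 L

5.90 g Fe; 2.53 L Cl₂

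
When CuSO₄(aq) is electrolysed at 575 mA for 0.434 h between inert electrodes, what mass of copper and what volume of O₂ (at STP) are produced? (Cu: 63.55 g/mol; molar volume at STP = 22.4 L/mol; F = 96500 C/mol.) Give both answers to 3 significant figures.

Q = 0.575 × 1562.4 = 898.4 C; n(e⁻) = 898.4 / 96500 = 0.009310 mol
Cathode: Cu²⁺ + 2e⁻ → Cu → n(Cu) = 0.009310/2 = 0.004655 mol → 0.296 g
Anode: 2H₂O → O₂ + 4H⁺ + 4e⁻ → n(O₂) = 0.009310/4 = 0.002328 mol → 0.0521 L

0.296 g Cu; 0.0521 L O₂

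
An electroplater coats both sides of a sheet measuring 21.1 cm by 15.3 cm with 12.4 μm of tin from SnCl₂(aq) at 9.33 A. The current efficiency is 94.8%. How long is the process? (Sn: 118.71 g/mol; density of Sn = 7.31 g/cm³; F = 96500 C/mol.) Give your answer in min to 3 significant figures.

17.9 min

Plated area = 2 × 21.1 × 15.3 = 645.7 cm²
Volume = 645.7 × 12.4×10⁻⁴ cm = 0.8007 cm³
m(Sn) = 0.8007 × 7.31 = 5.853 g
n(Sn) = 5.853 / 118.71 = 0.04931 mol; n(e⁻) = 2 × 0.04931 = 0.09862 mol
Q = 0.09862 × 96500 / 0.948 = 10040 C
t = 10040 / 9.33 = 1076 s = 17.9 min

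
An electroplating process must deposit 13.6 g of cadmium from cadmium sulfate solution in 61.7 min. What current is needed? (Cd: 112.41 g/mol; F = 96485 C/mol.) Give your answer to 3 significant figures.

6.31 A

n(Cd) = 13.6 / 112.41 = 0.1210 mol
Cd²⁺ + 2e⁻ → Cd, so n(e⁻) = 2 × 0.1210 = 0.2420 mol
Q = 0.2420 × 96485 = 23350 C
I = Q / t = 23350 / 3702 s = 6.31 A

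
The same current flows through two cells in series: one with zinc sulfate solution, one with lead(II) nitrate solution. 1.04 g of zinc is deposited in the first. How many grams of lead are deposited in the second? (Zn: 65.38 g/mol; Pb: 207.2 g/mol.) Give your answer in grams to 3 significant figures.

3.30 g

n(Zn) = 1.04 / 65.38 = 0.01591 mol
Zn²⁺ + 2e⁻ → Zn, so n(e⁻) = 2 × 0.01591 = 0.03182 mol
The cells are in series, so the same charge (and hence the same n(e⁻) = 0.03182 mol) passes through both.
Pb²⁺ + 2e⁻ → Pb, so n(Pb) = 0.03182 / 2 = 0.01591 mol
m(Pb) = 0.01591 × 207.2 = 3.30 g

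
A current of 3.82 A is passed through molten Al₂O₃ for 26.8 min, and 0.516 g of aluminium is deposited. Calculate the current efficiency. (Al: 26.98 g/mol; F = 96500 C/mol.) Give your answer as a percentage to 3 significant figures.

Q = 3.82 × 1608 = 6143 C
n(e⁻) = 6143 / 96500 = 0.06366 mol
Al³⁺ + 3e⁻ → Al, so theoretical n(Al) = 0.02122 mol → 0.5725 g
Efficiency = 0.516 / 0.5725 = 0.9013 = 90.1%

90.1%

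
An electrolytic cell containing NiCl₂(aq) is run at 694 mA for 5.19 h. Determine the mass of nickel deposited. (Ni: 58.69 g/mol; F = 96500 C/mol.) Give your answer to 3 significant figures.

3.94 g

Q = 0.694 A × 18684 s = 12970 C
n(e⁻) = Q/F = 12970/96500 = 0.1344 mol
Ni²⁺ + 2e⁻ → Ni, so n(Ni) = 0.1344 / 2 = 0.06720 mol
m = 0.06720 × 58.69 = 3.94 g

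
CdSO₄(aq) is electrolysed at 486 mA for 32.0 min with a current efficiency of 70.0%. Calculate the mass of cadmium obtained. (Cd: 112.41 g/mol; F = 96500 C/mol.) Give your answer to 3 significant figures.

Q = 0.486 × 1920 = 933.1 C
n(e⁻) = 933.1 / 96500 = 0.009669 mol
Cd²⁺ + 2e⁻ → Cd, so theoretical m(Cd) = 0.004835 × 112.41 = 0.5435 g
Actual mass = 70.0% × 0.5435 = 0.380 g

0.380 g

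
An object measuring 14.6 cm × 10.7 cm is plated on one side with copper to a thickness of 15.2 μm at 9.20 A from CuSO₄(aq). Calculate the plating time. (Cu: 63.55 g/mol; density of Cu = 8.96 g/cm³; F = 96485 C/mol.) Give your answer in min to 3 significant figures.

11.7 min

Plated area = 14.6 × 10.7 = 156.2 cm²
Volume = 156.2 × 15.2×10⁻⁴ cm = 0.2374 cm³
m(Cu) = 0.2374 × 8.96 = 2.127 g
n(Cu) = 2.127 / 63.55 = 0.03347 mol; n(e⁻) = 2 × 0.03347 = 0.06694 mol
Q = 0.06694 × 96485 = 6459 C
t = 6459 / 9.20 = 702.1 s = 11.7 min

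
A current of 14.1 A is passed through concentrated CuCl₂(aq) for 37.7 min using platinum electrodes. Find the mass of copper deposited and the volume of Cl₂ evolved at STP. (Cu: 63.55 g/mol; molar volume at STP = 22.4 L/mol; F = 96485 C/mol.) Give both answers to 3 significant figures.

Q = 14.1 × 2262 = 31890 C; n(e⁻) = 31890 / 96485 = 0.3305 mol
Cathode: Cu²⁺ + 2e⁻ → Cu → n(Cu) = 0.3305/2 = 0.1653 mol → 10.5 g
Anode: 2Cl⁻ → Cl₂ + 2e⁻ → n(Cl₂) = 0.3305/2 = 0.1653 mol → 3.70 L

10.5 g Cu; 3.70 L Cl₂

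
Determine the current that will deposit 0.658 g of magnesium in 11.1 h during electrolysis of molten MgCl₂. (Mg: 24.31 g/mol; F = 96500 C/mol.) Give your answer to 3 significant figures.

0.131 A

n(Mg) = 0.658 / 24.31 = 0.02707 mol
Mg²⁺ + 2e⁻ → Mg, so n(e⁻) = 2 × 0.02707 = 0.05414 mol
Q = 0.05414 × 96500 = 5225 C
I = Q / t = 5225 / 39960 s = 0.131 A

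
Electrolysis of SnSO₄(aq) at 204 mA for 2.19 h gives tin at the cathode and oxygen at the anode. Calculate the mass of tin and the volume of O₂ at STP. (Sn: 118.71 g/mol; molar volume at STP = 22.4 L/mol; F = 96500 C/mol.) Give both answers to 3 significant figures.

Q = 0.204 × 7884 = 1608 C; n(e⁻) = 1608 / 96500 = 0.01666 mol
Cathode: Sn²⁺ + 2e⁻ → Sn → n(Sn) = 0.01666/2 = 0.008330 mol → 0.989 g
Anode: 2H₂O → O₂ + 4H⁺ + 4e⁻ → n(O₂) = 0.01666/4 = 0.004165 mol → 0.0933 L

0.989 g Sn; 0.0933 L O₂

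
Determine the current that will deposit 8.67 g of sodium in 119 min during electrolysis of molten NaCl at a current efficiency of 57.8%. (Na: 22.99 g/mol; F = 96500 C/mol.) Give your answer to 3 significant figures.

n(Na) = 8.67 / 22.99 = 0.3771 mol
Na⁺ + e⁻ → Na, so n(e⁻) = 0.3771 mol
Q = 0.3771 × 96500 / 0.578 = 62960 C
I = Q / t = 62960 / 7140 s = 8.82 A

8.82 A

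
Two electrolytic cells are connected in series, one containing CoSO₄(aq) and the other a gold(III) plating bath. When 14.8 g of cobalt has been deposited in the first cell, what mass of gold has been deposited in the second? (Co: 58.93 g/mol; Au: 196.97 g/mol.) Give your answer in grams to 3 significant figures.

n(Co) = 14.8 / 58.93 = 0.2511 mol
Co²⁺ + 2e⁻ → Co, so n(e⁻) = 2 × 0.2511 = 0.5022 mol
Since the cells are in series, n(e⁻) in the Au cell is also 0.5022 mol.
Au³⁺ + 3e⁻ → Au, so n(Au) = 0.5022 / 3 = 0.1674 mol
m(Au) = 0.1674 × 196.97 = 33.0 g

33.0 g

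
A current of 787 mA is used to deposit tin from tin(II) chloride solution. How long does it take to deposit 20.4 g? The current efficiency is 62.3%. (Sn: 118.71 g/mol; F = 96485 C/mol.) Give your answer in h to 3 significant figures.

n(Sn) = 20.4 / 118.71 = 0.1718 mol
Sn²⁺ + 2e⁻ → Sn, so n(e⁻) = 2 × 0.1718 = 0.3436 mol
Q = 0.3436 × 96485 / 0.623 = 53210 C
t = Q / I = 53210 / 0.787 = 67610 s = 18.8 h

18.8 h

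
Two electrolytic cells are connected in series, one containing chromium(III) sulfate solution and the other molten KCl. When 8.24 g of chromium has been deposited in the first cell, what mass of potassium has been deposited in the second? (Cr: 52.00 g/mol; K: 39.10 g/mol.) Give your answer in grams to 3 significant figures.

n(Cr) = 8.24 / 52.00 = 0.1585 mol
Cr³⁺ + 3e⁻ → Cr, so n(e⁻) = 3 × 0.1585 = 0.4755 mol
Same current for the same time ⇒ same n(e⁻) = 0.4755 mol in both cells.
K⁺ + e⁻ → K, so n(K) = 0.4755 mol
m(K) = 0.4755 × 39.10 = 18.6 g

18.6 g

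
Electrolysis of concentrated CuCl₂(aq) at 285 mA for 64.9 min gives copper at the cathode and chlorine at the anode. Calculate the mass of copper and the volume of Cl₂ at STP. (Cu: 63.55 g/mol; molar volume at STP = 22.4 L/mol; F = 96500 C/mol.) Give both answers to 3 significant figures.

0.365 g Cu; 0.129 L Cl₂

Q = 0.285 × 3894 = 1110 C; n(e⁻) = 1110 / 96500 = 0.01150 mol
Cathode: Cu²⁺ + 2e⁻ → Cu → n(Cu) = 0.01150/2 = 0.005750 mol → 0.365 g
Anode: 2Cl⁻ → Cl₂ + 2e⁻ → n(Cl₂) = 0.01150/2 = 0.005750 mol → 0.129 L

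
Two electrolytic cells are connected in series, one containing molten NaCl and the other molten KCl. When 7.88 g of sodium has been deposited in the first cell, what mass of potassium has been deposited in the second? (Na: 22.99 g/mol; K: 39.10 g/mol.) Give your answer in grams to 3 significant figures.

13.4 g

n(Na) = 7.88 / 22.99 = 0.3428 mol
Na⁺ + e⁻ → Na, so n(e⁻) = 0.3428 mol
In series, the same 0.3428 mol of electrons flows through the second cell.
K⁺ + e⁻ → K, so n(K) = 0.3428 mol
m(K) = 0.3428 × 39.10 = 13.4 g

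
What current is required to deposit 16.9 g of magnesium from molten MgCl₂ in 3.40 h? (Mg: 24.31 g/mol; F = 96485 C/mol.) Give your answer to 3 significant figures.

n(Mg) = 16.9 / 24.31 = 0.6952 mol
Mg²⁺ + 2e⁻ → Mg, so n(e⁻) = 2 × 0.6952 = 1.390 mol
Q = 1.390 × 96485 = 1.341×10^5 C
I = Q / t = 1.341×10^5 / 12240 s = 11.0 A

11.0 A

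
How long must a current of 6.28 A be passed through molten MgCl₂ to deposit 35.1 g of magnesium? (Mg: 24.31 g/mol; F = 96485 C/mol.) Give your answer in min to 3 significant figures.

n(Mg) = 35.1 / 24.31 = 1.444 mol
Mg²⁺ + 2e⁻ → Mg, so n(e⁻) = 2 × 1.444 = 2.888 mol
Q = 2.888 × 96485 = 2.786×10^5 C
t = Q / I = 2.786×10^5 / 6.28 = 44360 s = 739 min

739 min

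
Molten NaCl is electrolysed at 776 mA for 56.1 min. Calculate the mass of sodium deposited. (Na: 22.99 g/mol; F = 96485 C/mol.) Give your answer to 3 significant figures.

0.622 g

Q = 0.776 A × 3366 s = 2612 C
Moles of electrons = 2612 / 96485 = 0.02707 mol
Na⁺ + e⁻ → Na, so n(Na) = 0.02707 mol
m = 0.02707 × 22.99 = 0.622 g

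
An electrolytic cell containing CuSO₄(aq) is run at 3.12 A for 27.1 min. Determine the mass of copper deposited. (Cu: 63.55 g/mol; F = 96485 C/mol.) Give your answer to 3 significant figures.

1.67 g

Q = It = 3.12 × 1626 = 5073 C
Moles of electrons = 5073 / 96485 = 0.05258 mol
Cu²⁺ + 2e⁻ → Cu, so n(Cu) = 0.05258 / 2 = 0.02629 mol
m = 0.02629 × 63.55 = 1.67 g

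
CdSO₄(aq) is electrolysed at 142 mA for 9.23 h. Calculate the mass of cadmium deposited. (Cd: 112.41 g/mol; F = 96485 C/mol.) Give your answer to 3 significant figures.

Q = It = 0.142 × 33228 = 4718 C
Moles of electrons = 4718 / 96485 = 0.04890 mol
Cd²⁺ + 2e⁻ → Cd, so n(Cd) = 0.04890 / 2 = 0.02445 mol
m = 0.02445 × 112.41 = 2.75 g

2.75 g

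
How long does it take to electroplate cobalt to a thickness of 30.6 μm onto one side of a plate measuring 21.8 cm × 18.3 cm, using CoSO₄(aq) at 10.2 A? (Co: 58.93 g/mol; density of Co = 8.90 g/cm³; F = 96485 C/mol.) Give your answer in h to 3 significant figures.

Plated area = 21.8 × 18.3 = 398.9 cm²
Volume = 398.9 × 30.6×10⁻⁴ cm = 1.221 cm³
m(Co) = 1.221 × 8.90 = 10.87 g
n(Co) = 10.87 / 58.93 = 0.1845 mol; n(e⁻) = 2 × 0.1845 = 0.3690 mol
Q = 0.3690 × 96485 = 35600 C
t = 35600 / 10.2 = 3490 s = 0.969 h

0.969 h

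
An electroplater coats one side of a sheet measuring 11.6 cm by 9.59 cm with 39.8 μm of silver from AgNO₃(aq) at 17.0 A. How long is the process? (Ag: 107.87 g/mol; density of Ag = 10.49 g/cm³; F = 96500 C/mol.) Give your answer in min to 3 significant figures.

Plated area = 11.6 × 9.59 = 111.2 cm²
Volume = 111.2 × 39.8×10⁻⁴ cm = 0.4426 cm³
m(Ag) = 0.4426 × 10.49 = 4.643 g
n(Ag) = 4.643 / 107.87 = 0.04304 mol; n(e⁻) = 0.04304 mol
Q = 0.04304 × 96500 = 4153 C
t = 4153 / 17.0 = 244.3 s = 4.07 min

4.07 min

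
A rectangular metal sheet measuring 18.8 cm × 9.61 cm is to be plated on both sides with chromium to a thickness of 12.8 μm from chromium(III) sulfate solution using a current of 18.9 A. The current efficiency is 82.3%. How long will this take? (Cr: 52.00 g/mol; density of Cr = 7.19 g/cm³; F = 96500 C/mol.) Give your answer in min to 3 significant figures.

19.8 min

Plated area = 2 × 18.8 × 9.61 = 361.3 cm²
Volume = 361.3 × 12.8×10⁻⁴ cm = 0.4625 cm³
m(Cr) = 0.4625 × 7.19 = 3.325 g
n(Cr) = 3.325 / 52.00 = 0.06394 mol; n(e⁻) = 3 × 0.06394 = 0.1918 mol
Q = 0.1918 × 96500 / 0.823 = 22490 C
t = 22490 / 18.9 = 1190 s = 19.8 min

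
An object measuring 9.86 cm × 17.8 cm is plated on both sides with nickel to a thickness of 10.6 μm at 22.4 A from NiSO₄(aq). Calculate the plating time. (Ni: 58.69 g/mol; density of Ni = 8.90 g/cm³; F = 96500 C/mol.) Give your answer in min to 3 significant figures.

8.10 min

Plated area = 2 × 9.86 × 17.8 = 351.0 cm²
Volume = 351.0 × 10.6×10⁻⁴ cm = 0.3721 cm³
m(Ni) = 0.3721 × 8.90 = 3.312 g
n(Ni) = 3.312 / 58.69 = 0.05643 mol; n(e⁻) = 2 × 0.05643 = 0.1129 mol
Q = 0.1129 × 96500 = 10890 C
t = 10890 / 22.4 = 486.2 s = 8.10 min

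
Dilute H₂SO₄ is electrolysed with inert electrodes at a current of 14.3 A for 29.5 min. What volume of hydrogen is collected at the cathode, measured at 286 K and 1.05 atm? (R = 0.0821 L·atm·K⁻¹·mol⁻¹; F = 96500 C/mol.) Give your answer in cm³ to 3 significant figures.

2930 cm³

Q = 14.3 A × 1770 s = 25310 C
Moles of electrons = 25310 / 96500 = 0.2623 mol
2H⁺ + 2e⁻ → H₂, so n(H₂) = 0.2623 / 2 = 0.1312 mol
V = nRT/P = 0.1312 × 0.0821 × 286 / 1.05 = 2.934 L
= 2930 cm³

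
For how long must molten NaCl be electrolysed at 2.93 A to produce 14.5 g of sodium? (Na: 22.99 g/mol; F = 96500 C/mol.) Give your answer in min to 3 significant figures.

n(Na) = 14.5 / 22.99 = 0.6307 mol
Na⁺ + e⁻ → Na, so n(e⁻) = 0.6307 mol
Q = 0.6307 × 96500 = 60860 C
t = Q / I = 60860 / 2.93 = 20770 s = 346 min

346 min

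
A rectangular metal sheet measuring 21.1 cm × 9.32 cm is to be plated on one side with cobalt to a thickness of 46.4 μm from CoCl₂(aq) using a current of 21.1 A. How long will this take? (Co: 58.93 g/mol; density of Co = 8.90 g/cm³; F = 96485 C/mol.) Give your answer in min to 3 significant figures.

21.0 min

Plated area = 21.1 × 9.32 = 196.7 cm²
Volume = 196.7 × 46.4×10⁻⁴ cm = 0.9127 cm³
m(Co) = 0.9127 × 8.90 = 8.123 g
n(Co) = 8.123 / 58.93 = 0.1378 mol; n(e⁻) = 2 × 0.1378 = 0.2756 mol
Q = 0.2756 × 96485 = 26590 C
t = 26590 / 21.1 = 1260 s = 21.0 min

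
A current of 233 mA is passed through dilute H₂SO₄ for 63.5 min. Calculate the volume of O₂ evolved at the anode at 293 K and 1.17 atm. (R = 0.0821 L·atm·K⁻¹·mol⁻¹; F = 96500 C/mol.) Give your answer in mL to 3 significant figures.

47.3 mL

Q = It = 0.233 × 3810 = 887.7 C
n(e⁻) = 887.7 / 96500 = 0.009199 mol
2H₂O → O₂ + 4H⁺ + 4e⁻, so n(O₂) = 0.009199 / 4 = 0.002300 mol
V = nRT/P = 0.002300 × 0.0821 × 293 / 1.17 = 0.04729 L
= 47.3 mL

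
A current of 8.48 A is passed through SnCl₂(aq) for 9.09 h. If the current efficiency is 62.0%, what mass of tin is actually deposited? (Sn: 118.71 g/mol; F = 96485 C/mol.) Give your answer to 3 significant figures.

106 g

Q = 8.48 × 32724 = 2.775×10^5 C
n(e⁻) = 2.775×10^5 / 96485 = 2.876 mol
Sn²⁺ + 2e⁻ → Sn, so theoretical m(Sn) = 1.438 × 118.71 = 170.7 g
Actual mass = 62.0% × 170.7 = 106 g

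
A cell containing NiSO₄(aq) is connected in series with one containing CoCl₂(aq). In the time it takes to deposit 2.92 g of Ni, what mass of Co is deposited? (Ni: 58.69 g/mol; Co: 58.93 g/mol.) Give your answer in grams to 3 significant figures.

n(Ni) = 2.92 / 58.69 = 0.04975 mol
Ni²⁺ + 2e⁻ → Ni, so n(e⁻) = 2 × 0.04975 = 0.09950 mol
The cells are in series, so the same charge (and hence the same n(e⁻) = 0.09950 mol) passes through both.
Co²⁺ + 2e⁻ → Co, so n(Co) = 0.09950 / 2 = 0.04975 mol
m(Co) = 0.04975 × 58.93 = 2.93 g

2.93 g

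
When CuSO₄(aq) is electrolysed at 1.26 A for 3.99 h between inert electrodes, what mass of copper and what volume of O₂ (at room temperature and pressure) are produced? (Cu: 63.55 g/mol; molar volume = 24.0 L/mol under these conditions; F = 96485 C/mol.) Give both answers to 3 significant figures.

5.96 g Cu; 1.13 L O₂

Q = 1.26 × 14364 = 18100 C; n(e⁻) = 18100 / 96485 = 0.1876 mol
Cathode: Cu²⁺ + 2e⁻ → Cu → n(Cu) = 0.1876/2 = 0.09380 mol → 5.96 g
Anode: 2H₂O → O₂ + 4H⁺ + 4e⁻ → n(O₂) = 0.1876/4 = 0.04690 mol → 1.13 L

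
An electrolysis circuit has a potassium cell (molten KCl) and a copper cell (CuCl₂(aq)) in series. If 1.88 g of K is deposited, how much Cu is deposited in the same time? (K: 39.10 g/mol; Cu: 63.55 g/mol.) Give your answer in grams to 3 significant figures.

1.53 g

n(K) = 1.88 / 39.10 = 0.04808 mol
K⁺ + e⁻ → K, so n(e⁻) = 0.04808 mol
In series, the same 0.04808 mol of electrons flows through the second cell.
Cu²⁺ + 2e⁻ → Cu, so n(Cu) = 0.04808 / 2 = 0.02404 mol
m(Cu) = 0.02404 × 63.55 = 1.53 g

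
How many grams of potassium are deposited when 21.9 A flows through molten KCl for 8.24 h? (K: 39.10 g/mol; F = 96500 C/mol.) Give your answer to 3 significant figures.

263 g

Charge passed = 21.9 × 29664 = 6.496×10^5 C
Moles of electrons = 6.496×10^5 / 96500 = 6.732 mol
K⁺ + e⁻ → K, so n(K) = 6.732 mol
m = 6.732 × 39.10 = 263 g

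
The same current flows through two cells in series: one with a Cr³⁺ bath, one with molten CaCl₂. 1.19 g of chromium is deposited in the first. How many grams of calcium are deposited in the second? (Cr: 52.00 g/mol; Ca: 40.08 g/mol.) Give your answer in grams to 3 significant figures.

n(Cr) = 1.19 / 52.00 = 0.02288 mol
Cr³⁺ + 3e⁻ → Cr, so n(e⁻) = 3 × 0.02288 = 0.06864 mol
The cells are in series, so the same charge (and hence the same n(e⁻) = 0.06864 mol) passes through both.
Ca²⁺ + 2e⁻ → Ca, so n(Ca) = 0.06864 / 2 = 0.03432 mol
m(Ca) = 0.03432 × 40.08 = 1.38 g

1.38 g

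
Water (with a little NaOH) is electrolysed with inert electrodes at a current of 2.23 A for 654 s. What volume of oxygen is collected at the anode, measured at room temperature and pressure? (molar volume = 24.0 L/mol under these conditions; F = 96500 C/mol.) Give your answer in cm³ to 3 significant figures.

90.7 cm³

Q = 2.23 A × 654 s = 1458 C
Moles of electrons = 1458 / 96500 = 0.01511 mol
2H₂O → O₂ + 4H⁺ + 4e⁻, so n(O₂) = 0.01511 / 4 = 0.003778 mol
V = 0.003778 × 24.0 = 0.09067 L
= 90.7 cm³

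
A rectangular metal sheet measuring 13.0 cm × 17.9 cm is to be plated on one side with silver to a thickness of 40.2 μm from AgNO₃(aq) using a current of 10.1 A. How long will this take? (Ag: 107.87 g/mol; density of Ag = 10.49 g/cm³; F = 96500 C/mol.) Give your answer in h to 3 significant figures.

Plated area = 13.0 × 17.9 = 232.7 cm²
Volume = 232.7 × 40.2×10⁻⁴ cm = 0.9355 cm³
m(Ag) = 0.9355 × 10.49 = 9.813 g
n(Ag) = 9.813 / 107.87 = 0.09097 mol; n(e⁻) = 0.09097 mol
Q = 0.09097 × 96500 = 8779 C
t = 8779 / 10.1 = 869.2 s = 0.241 h

0.241 h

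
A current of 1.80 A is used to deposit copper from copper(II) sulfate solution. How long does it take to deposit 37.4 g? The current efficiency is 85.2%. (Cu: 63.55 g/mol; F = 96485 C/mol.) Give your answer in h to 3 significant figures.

20.6 h

n(Cu) = 37.4 / 63.55 = 0.5885 mol
Cu²⁺ + 2e⁻ → Cu, so n(e⁻) = 2 × 0.5885 = 1.177 mol
Q = 1.177 × 96485 / 0.852 = 1.333×10^5 C
t = Q / I = 1.333×10^5 / 1.80 = 74060 s = 20.6 h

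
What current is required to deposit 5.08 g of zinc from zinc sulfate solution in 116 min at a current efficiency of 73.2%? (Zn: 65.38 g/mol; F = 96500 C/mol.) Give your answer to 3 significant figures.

2.94 A

n(Zn) = 5.08 / 65.38 = 0.07770 mol
Zn²⁺ + 2e⁻ → Zn, so n(e⁻) = 2 × 0.07770 = 0.1554 mol
Q = 0.1554 × 96500 / 0.732 = 20490 C
I = Q / t = 20490 / 6960 s = 2.94 A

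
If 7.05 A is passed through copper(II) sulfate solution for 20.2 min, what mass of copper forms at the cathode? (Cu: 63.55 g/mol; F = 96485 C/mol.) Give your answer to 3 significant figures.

Q = 7.05 A × 1212 s = 8545 C
Moles of electrons = 8545 / 96485 = 0.08856 mol
Cu²⁺ + 2e⁻ → Cu, so n(Cu) = 0.08856 / 2 = 0.04428 mol
m = 0.04428 × 63.55 = 2.81 g

2.81 g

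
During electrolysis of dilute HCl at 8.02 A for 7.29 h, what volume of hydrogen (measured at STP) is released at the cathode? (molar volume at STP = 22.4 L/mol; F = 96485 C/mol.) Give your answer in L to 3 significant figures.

Q = 8.02 A × 26244 s = 2.105×10^5 C
n(e⁻) = 2.105×10^5 / 96485 = 2.182 mol
2H⁺ + 2e⁻ → H₂, so n(H₂) = 2.182 / 2 = 1.091 mol
V = 1.091 × 22.4 = 24.44 L

24.4 L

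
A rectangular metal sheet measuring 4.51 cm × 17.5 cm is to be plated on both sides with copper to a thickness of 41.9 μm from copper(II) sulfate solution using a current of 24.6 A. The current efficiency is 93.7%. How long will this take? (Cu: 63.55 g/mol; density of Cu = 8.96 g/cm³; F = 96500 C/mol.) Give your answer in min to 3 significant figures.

Plated area = 2 × 4.51 × 17.5 = 157.9 cm²
Volume = 157.9 × 41.9×10⁻⁴ cm = 0.6616 cm³
m(Cu) = 0.6616 × 8.96 = 5.928 g
n(Cu) = 5.928 / 63.55 = 0.09328 mol; n(e⁻) = 2 × 0.09328 = 0.1866 mol
Q = 0.1866 × 96500 / 0.937 = 19220 C
t = 19220 / 24.6 = 781.3 s = 13.0 min

13.0 min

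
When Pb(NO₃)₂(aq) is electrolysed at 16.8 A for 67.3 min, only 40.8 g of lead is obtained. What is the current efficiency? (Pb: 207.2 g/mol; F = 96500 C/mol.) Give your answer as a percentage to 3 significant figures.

56.0%

Q = 16.8 × 4038 = 67840 C
n(e⁻) = 67840 / 96500 = 0.7030 mol
Pb²⁺ + 2e⁻ → Pb, so theoretical n(Pb) = 0.3515 mol → 72.83 g
Efficiency = 40.8 / 72.83 = 0.5602 = 56.0%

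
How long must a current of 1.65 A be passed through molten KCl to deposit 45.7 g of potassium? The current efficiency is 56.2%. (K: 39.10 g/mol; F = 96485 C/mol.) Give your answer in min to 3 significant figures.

n(K) = 45.7 / 39.10 = 1.169 mol
K⁺ + e⁻ → K, so n(e⁻) = 1.169 mol
Q = 1.169 × 96485 / 0.562 = 2.007×10^5 C
t = Q / I = 2.007×10^5 / 1.65 = 1.216×10^5 s = 2030 min

2030 min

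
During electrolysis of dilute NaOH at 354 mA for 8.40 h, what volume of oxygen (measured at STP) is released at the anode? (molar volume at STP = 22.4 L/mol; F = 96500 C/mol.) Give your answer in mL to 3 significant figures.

Charge passed = 0.354 × 30240 = 10700 C
n(e⁻) = 10700 / 96500 = 0.1109 mol
2H₂O → O₂ + 4H⁺ + 4e⁻, so n(O₂) = 0.1109 / 4 = 0.02773 mol
V = 0.02773 × 22.4 = 0.6212 L
= 621 mL

621 mL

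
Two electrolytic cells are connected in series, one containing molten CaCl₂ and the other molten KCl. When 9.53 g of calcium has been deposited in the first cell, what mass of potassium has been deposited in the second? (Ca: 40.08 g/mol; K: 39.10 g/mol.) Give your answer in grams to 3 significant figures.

n(Ca) = 9.53 / 40.08 = 0.2378 mol
Ca²⁺ + 2e⁻ → Ca, so n(e⁻) = 2 × 0.2378 = 0.4756 mol
The cells are in series, so the same charge (and hence the same n(e⁻) = 0.4756 mol) passes through both.
K⁺ + e⁻ → K, so n(K) = 0.4756 mol
m(K) = 0.4756 × 39.10 = 18.6 g

18.6 g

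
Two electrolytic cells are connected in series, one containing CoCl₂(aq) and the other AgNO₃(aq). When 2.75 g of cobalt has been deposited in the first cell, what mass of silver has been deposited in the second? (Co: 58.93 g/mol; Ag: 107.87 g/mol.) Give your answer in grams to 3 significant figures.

10.1 g

n(Co) = 2.75 / 58.93 = 0.04667 mol
Co²⁺ + 2e⁻ → Co, so n(e⁻) = 2 × 0.04667 = 0.09334 mol
Since the cells are in series, n(e⁻) in the Ag cell is also 0.09334 mol.
Ag⁺ + e⁻ → Ag, so n(Ag) = 0.09334 mol
m(Ag) = 0.09334 × 107.87 = 10.1 g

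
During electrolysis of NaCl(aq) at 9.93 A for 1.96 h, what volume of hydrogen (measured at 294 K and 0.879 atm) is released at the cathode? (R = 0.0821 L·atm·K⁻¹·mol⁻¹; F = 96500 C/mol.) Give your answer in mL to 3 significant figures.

9970 mL

Q = 9.93 A × 7056 s = 70070 C
Moles of electrons = 70070 / 96500 = 0.7261 mol
2H⁺ + 2e⁻ → H₂, so n(H₂) = 0.7261 / 2 = 0.3631 mol
V = nRT/P = 0.3631 × 0.0821 × 294 / 0.879 = 9.971 L
= 9970 mL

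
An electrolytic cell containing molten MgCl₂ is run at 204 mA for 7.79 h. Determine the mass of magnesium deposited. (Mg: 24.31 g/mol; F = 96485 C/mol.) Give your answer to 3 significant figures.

0.721 g

Q = It = 0.204 × 28044 = 5721 C
Moles of electrons = 5721 / 96485 = 0.05929 mol
Mg²⁺ + 2e⁻ → Mg, so n(Mg) = 0.05929 / 2 = 0.02965 mol
m = 0.02965 × 24.31 = 0.721 g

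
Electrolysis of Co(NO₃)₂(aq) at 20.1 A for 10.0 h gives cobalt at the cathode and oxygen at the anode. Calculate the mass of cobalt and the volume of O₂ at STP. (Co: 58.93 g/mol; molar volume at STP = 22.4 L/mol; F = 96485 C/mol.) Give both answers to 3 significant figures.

Q = 20.1 × 36000 = 7.236×10^5 C; n(e⁻) = 7.236×10^5 / 96485 = 7.500 mol
Cathode: Co²⁺ + 2e⁻ → Co → n(Co) = 7.500/2 = 3.750 mol → 221 g
Anode: 2H₂O → O₂ + 4H⁺ + 4e⁻ → n(O₂) = 7.500/4 = 1.875 mol → 42.0 L

221 g Co; 42.0 L O₂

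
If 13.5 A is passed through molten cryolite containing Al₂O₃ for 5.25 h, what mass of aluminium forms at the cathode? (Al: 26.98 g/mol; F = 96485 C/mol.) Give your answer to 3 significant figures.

Charge passed = 13.5 × 18900 = 2.552×10^5 C
n(e⁻) = 2.552×10^5 / 96485 = 2.645 mol
Al³⁺ + 3e⁻ → Al, so n(Al) = 2.645 / 3 = 0.8817 mol
m = 0.8817 × 26.98 = 23.8 g

23.8 g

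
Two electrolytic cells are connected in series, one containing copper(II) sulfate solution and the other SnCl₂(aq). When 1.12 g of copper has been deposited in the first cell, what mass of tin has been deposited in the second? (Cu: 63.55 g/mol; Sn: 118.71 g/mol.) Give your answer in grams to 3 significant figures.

n(Cu) = 1.12 / 63.55 = 0.01762 mol
Cu²⁺ + 2e⁻ → Cu, so n(e⁻) = 2 × 0.01762 = 0.03524 mol
The cells are in series, so the same charge (and hence the same n(e⁻) = 0.03524 mol) passes through both.
Sn²⁺ + 2e⁻ → Sn, so n(Sn) = 0.03524 / 2 = 0.01762 mol
m(Sn) = 0.01762 × 118.71 = 2.09 g

2.09 g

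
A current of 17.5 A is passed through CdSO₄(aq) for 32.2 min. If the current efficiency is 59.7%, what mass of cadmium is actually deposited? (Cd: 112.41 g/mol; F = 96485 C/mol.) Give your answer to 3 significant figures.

Q = 17.5 × 1932 = 33810 C
n(e⁻) = 33810 / 96485 = 0.3504 mol
Cd²⁺ + 2e⁻ → Cd, so theoretical m(Cd) = 0.1752 × 112.41 = 19.69 g
Actual mass = 59.7% × 19.69 = 11.8 g

11.8 g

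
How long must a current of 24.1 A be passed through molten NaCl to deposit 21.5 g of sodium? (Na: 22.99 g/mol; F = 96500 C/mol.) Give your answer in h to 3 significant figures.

n(Na) = 21.5 / 22.99 = 0.9352 mol
Na⁺ + e⁻ → Na, so n(e⁻) = 0.9352 mol
Q = 0.9352 × 96500 = 90250 C
t = Q / I = 90250 / 24.1 = 3745 s = 1.04 h

1.04 h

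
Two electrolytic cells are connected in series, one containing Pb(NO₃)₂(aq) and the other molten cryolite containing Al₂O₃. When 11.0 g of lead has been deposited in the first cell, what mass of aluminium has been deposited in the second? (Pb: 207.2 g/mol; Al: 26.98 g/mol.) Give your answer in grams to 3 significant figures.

n(Pb) = 11.0 / 207.2 = 0.05309 mol
Pb²⁺ + 2e⁻ → Pb, so n(e⁻) = 2 × 0.05309 = 0.1062 mol
The cells are in series, so the same charge (and hence the same n(e⁻) = 0.1062 mol) passes through both.
Al³⁺ + 3e⁻ → Al, so n(Al) = 0.1062 / 3 = 0.03540 mol
m(Al) = 0.03540 × 26.98 = 0.955 g

0.955 g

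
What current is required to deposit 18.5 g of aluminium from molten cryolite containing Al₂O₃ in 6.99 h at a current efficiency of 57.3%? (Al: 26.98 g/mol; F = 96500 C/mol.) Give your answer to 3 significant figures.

n(Al) = 18.5 / 26.98 = 0.6857 mol
Al³⁺ + 3e⁻ → Al, so n(e⁻) = 3 × 0.6857 = 2.057 mol
Q = 2.057 × 96500 / 0.573 = 3.464×10^5 C
I = Q / t = 3.464×10^5 / 25164 s = 13.8 A

13.8 A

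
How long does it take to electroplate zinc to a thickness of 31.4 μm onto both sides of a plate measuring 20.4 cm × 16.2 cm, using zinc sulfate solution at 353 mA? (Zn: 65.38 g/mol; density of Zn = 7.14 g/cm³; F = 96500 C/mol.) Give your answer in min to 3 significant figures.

2070 min

Plated area = 2 × 20.4 × 16.2 = 661.0 cm²
Volume = 661.0 × 31.4×10⁻⁴ cm = 2.076 cm³
m(Zn) = 2.076 × 7.14 = 14.82 g
n(Zn) = 14.82 / 65.38 = 0.2267 mol; n(e⁻) = 2 × 0.2267 = 0.4534 mol
Q = 0.4534 × 96500 = 43750 C
t = 43750 / 0.353 = 1.239×10^5 s = 2070 min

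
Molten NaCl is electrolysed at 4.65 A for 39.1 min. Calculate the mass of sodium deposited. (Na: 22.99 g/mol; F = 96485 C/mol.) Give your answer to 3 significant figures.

2.60 g

Q = 4.65 A × 2346 s = 10910 C
n(e⁻) = Q/F = 10910/96485 = 0.1131 mol
Na⁺ + e⁻ → Na, so n(Na) = 0.1131 mol
m = 0.1131 × 22.99 = 2.60 g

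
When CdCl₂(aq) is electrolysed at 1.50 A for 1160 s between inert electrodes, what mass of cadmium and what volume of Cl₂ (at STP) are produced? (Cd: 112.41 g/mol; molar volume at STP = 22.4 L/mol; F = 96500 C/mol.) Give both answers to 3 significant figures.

1.01 g Cd; 0.202 L Cl₂

Q = 1.50 × 1160 = 1740 C; n(e⁻) = 1740 / 96500 = 0.01803 mol
Cathode: Cd²⁺ + 2e⁻ → Cd → n(Cd) = 0.01803/2 = 0.009015 mol → 1.01 g
Anode: 2Cl⁻ → Cl₂ + 2e⁻ → n(Cl₂) = 0.01803/2 = 0.009015 mol → 0.202 L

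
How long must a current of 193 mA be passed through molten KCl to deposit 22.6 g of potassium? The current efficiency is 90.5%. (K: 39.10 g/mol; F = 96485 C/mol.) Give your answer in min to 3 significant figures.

n(K) = 22.6 / 39.10 = 0.5780 mol
K⁺ + e⁻ → K, so n(e⁻) = 0.5780 mol
Q = 0.5780 × 96485 / 0.905 = 61620 C
t = Q / I = 61620 / 0.193 = 3.193×10^5 s = 5320 min

5320 min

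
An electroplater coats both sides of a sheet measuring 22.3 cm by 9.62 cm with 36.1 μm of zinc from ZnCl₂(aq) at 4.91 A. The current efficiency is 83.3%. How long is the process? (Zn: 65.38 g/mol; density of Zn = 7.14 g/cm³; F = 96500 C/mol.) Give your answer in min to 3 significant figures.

Plated area = 2 × 22.3 × 9.62 = 429.1 cm²
Volume = 429.1 × 36.1×10⁻⁴ cm = 1.549 cm³
m(Zn) = 1.549 × 7.14 = 11.06 g
n(Zn) = 11.06 / 65.38 = 0.1692 mol; n(e⁻) = 2 × 0.1692 = 0.3384 mol
Q = 0.3384 × 96500 / 0.833 = 39200 C
t = 39200 / 4.91 = 7984 s = 133 min

133 min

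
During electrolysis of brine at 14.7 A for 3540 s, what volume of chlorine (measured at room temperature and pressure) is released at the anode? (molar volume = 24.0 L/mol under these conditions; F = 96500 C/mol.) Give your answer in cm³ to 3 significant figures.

Q = 14.7 A × 3540 s = 52040 C
n(e⁻) = Q/F = 52040/96500 = 0.5393 mol
2Cl⁻ → Cl₂ + 2e⁻, so n(Cl₂) = 0.5393 / 2 = 0.2697 mol
V = 0.2697 × 24.0 = 6.473 L
= 6470 cm³

6470 cm³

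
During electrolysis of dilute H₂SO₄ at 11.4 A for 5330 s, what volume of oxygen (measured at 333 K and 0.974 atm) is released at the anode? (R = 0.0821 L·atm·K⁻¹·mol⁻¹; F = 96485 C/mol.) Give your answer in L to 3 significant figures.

4.42 L

Charge passed = 11.4 × 5330 = 60760 C
n(e⁻) = Q/F = 60760/96485 = 0.6297 mol
2H₂O → O₂ + 4H⁺ + 4e⁻, so n(O₂) = 0.6297 / 4 = 0.1574 mol
V = nRT/P = 0.1574 × 0.0821 × 333 / 0.974 = 4.418 L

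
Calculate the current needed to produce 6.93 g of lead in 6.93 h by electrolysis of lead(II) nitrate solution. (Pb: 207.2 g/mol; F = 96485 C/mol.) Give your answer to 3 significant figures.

0.259 A

n(Pb) = 6.93 / 207.2 = 0.03345 mol
Pb²⁺ + 2e⁻ → Pb, so n(e⁻) = 2 × 0.03345 = 0.06690 mol
Q = 0.06690 × 96485 = 6455 C
I = Q / t = 6455 / 24948 s = 0.259 A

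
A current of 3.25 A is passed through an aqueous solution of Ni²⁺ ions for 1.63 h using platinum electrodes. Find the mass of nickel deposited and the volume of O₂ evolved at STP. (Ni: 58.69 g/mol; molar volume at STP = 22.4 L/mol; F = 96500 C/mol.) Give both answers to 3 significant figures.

5.80 g Ni; 1.11 L O₂

Q = 3.25 × 5868 = 19070 C; n(e⁻) = 19070 / 96500 = 0.1976 mol
Cathode: Ni²⁺ + 2e⁻ → Ni → n(Ni) = 0.1976/2 = 0.09880 mol → 5.80 g
Anode: 2H₂O → O₂ + 4H⁺ + 4e⁻ → n(O₂) = 0.1976/4 = 0.04940 mol → 1.11 L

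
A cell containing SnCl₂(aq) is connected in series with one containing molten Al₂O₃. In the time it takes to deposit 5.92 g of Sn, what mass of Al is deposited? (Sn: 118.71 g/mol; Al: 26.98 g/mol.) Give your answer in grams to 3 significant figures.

n(Sn) = 5.92 / 118.71 = 0.04987 mol
Sn²⁺ + 2e⁻ → Sn, so n(e⁻) = 2 × 0.04987 = 0.09974 mol
Since the cells are in series, n(e⁻) in the Al cell is also 0.09974 mol.
Al³⁺ + 3e⁻ → Al, so n(Al) = 0.09974 / 3 = 0.03325 mol
m(Al) = 0.03325 × 26.98 = 0.897 g

0.897 g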